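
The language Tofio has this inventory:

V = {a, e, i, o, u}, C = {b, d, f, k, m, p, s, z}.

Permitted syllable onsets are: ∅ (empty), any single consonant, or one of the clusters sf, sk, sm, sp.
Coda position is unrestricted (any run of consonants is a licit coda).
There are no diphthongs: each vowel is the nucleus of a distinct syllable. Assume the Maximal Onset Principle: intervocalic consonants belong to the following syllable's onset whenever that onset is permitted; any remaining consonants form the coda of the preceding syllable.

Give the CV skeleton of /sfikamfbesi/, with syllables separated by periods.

CCV.CVCC.CV.CV

The vowels are i, a, e, i — 4 nuclei, so 4 syllables.
V1 /i/ – V2 /a/: /k/ → onset of the next syllable (single consonants are always licit onsets).
V2 /a/ – V3 /e/: /mfb/ splits as /mf/ + /b/ (/b/ is the longest suffix that is a licit onset).
V3 /e/ – V4 /i/: /s/ → onset of the next syllable (single consonants are always licit onsets).
Result: sfi.kamf.be.si.
Mapping each syllable to C/V: /sfi/ → CCV, /kamf/ → CVCC, /be/ → CV, /si/ → CV.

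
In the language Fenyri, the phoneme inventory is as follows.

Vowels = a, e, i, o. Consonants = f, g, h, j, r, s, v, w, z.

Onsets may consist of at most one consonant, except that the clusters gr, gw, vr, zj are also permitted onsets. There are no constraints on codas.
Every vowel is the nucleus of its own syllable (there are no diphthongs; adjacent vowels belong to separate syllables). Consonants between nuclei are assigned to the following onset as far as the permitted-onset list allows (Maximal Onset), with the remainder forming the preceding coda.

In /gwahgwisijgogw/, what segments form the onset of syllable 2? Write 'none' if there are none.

gw

The vowels are a, i, i, o — 4 nuclei, so 4 syllables.
/a…i/ gap (V1→V2): cluster /hgw/ — the longest permitted-onset suffix is /gw/; onset = /gw/, preceding coda = /h/.
/i…i/ gap (V2→V3): just /s/ — single C goes to the following onset.
/i…o/ gap (V3→V4): /jg/ splits as /j/ + /g/ (/g/ is the longest suffix that is a licit onset).
So the parse is gwah.gwi.sij.gogw.
Syllable 2 is /gwi/: onset /gw/, nucleus /i/, coda ∅.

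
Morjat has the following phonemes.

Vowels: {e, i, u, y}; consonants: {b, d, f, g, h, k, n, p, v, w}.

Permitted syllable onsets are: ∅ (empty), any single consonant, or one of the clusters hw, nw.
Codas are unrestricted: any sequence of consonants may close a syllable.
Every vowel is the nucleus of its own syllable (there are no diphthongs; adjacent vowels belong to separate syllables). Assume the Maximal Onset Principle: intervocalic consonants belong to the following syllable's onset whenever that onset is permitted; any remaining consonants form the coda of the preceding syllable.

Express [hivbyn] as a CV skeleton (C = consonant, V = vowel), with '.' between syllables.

CVC.CVC

Vowels present: i, y; each is a nucleus, giving 2 syllables.
V1 /i/ – V2 /y/: /vb/ — longest licit onset from the right is /b/, leaving /v/ as coda.
Syllabification: hiv.byn.
Mapping each syllable to C/V: /hiv/ → CVC, /byn/ → CVC.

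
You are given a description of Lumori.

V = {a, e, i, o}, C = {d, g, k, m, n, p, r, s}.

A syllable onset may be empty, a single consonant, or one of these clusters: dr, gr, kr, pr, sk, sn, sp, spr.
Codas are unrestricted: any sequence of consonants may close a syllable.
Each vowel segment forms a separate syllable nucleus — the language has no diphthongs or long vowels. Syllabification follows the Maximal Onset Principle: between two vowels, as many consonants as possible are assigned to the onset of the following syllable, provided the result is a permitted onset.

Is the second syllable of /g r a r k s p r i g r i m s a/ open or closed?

Nuclei (vowels): a, i, i, a → 4 syllables.
Between /a/ (V1) and /i/ (V2): /rkspr/; trying suffixes from longest down, /spr/ is the first permitted one, so coda /rk/ | onset /spr/.
Between /i/ (V2) and /i/ (V3): cluster /gr/ — /gr/ is itself a permitted onset, so the whole cluster goes right; preceding coda = ∅.
Between /i/ (V3) and /a/ (V4): /ms/ — longest licit onset from the right is /s/, leaving /m/ as coda.
Syllabification: grark.spri.grim.sa.
Syllable 2 is /spri/; it ends in its nucleus with no coda, so it is open.

open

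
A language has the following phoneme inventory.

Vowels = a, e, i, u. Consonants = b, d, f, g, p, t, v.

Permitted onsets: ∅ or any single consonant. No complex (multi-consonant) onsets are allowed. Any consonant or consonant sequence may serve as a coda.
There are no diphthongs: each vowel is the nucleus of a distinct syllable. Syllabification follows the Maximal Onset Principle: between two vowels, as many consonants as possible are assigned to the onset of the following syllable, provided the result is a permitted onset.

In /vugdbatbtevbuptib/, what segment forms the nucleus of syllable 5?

i

Nuclei (vowels): u, a, e, u, i → 5 syllables.
The fifth nucleus (vowel 5 from the left) is /i/.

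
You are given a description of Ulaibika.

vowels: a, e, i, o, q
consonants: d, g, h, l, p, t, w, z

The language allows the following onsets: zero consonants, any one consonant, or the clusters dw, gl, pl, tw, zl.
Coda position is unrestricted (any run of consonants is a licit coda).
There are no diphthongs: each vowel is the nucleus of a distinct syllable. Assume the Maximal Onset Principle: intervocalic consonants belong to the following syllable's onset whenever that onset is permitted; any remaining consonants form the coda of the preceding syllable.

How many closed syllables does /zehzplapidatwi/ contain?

1

Nuclei (vowels): e, a, i, a, i → 5 syllables.
σ1/σ2 boundary: /hzpl/ splits as /hz/ + /pl/ (/pl/ is the longest suffix that is a licit onset).
σ2/σ3 boundary: /p/ → onset of the next syllable (single consonants are always licit onsets).
σ3/σ4 boundary: /d/ → onset of the next syllable (single consonants are always licit onsets).
σ4/σ5 boundary: /tw/ — entire cluster is a permitted onset → onset /tw/, coda ∅.
Result: zehz.pla.pi.da.twi.
Classifying each syllable: /zehz/ (closed), /pla/ (open), /pi/ (open), /da/ (open), /twi/ (open).
Closed syllables: 1.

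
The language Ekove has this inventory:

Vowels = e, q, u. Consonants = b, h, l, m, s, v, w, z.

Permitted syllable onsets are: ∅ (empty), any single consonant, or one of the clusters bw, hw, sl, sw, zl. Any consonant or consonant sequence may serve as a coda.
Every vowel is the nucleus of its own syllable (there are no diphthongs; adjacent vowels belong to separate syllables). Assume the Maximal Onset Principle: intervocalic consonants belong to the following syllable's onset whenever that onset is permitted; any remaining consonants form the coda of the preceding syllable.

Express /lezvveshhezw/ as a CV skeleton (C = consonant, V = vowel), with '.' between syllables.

CVCC.CVCC.CVCC

Nuclei (vowels): e, e, e → 3 syllables.
/e…e/ gap (V1→V2): cluster /zvv/ — the longest permitted-onset suffix is /v/; onset = /v/, preceding coda = /zv/.
/e…e/ gap (V2→V3): /shh/ splits as /sh/ + /h/ (/h/ is the longest suffix that is a licit onset).
Syllabification: lezv.vesh.hezw.
Mapping each syllable to C/V: /lezv/ → CVCC, /vesh/ → CVCC, /hezw/ → CVCC.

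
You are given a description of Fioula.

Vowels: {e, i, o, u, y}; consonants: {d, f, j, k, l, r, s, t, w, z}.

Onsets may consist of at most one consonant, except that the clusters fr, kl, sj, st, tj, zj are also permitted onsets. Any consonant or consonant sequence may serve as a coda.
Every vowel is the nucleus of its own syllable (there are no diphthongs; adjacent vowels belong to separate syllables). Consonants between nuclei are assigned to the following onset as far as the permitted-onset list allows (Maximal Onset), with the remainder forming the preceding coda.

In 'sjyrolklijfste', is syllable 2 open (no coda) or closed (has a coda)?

The vowels are y, o, i, e — 4 nuclei, so 4 syllables.
V1 /y/ – V2 /o/: /r/ → onset of the next syllable (single consonants are always licit onsets).
V2 /o/ – V3 /i/: cluster /lkl/ — the longest permitted-onset suffix is /kl/; onset = /kl/, preceding coda = /l/.
V3 /i/ – V4 /e/: /jfst/; trying suffixes from longest down, /st/ is the first permitted one, so coda /jf/ | onset /st/.
Putting it together: sjy.rol.klijf.ste.
Syllable 2 is /rol/ with coda /l/, so it is closed.

closed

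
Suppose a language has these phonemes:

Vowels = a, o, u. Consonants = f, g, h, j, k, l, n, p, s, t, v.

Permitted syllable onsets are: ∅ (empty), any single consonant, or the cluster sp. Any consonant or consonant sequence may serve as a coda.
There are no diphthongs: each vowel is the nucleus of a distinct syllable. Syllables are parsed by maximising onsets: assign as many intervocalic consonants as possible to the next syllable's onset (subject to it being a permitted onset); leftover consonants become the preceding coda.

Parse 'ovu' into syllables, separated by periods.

Vowels present: o, u; each is a nucleus, giving 2 syllables.
V1 /o/ – V2 /u/: /v/ → onset of the next syllable (single consonants are always licit onsets).

o.vu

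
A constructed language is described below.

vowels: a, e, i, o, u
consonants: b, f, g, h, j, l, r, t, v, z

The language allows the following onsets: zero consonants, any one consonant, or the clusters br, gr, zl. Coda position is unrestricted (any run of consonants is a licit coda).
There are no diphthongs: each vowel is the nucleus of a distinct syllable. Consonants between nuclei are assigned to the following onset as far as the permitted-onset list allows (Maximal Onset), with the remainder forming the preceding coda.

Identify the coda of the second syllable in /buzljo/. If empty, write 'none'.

Vowels present: u, o; each is a nucleus, giving 2 syllables.
V1 /u/ – V2 /o/: /zlj/ splits as /zl/ + /j/ (/j/ is the longest suffix that is a licit onset).
Result: buzl.jo.
Syllable 2 is /jo/: onset /j/, nucleus /o/, coda ∅.

none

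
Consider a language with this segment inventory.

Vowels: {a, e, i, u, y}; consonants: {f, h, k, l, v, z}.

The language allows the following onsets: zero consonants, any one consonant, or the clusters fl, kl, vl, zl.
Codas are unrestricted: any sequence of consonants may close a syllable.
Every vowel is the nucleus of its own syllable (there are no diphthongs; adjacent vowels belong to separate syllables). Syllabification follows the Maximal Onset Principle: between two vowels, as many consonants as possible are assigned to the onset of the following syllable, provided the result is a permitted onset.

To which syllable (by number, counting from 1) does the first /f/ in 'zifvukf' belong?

The vowels are i, u — 2 nuclei, so 2 syllables.
/i…u/ gap (V1→V2): cluster /fv/ — the longest permitted-onset suffix is /v/; onset = /v/, preceding coda = /f/.
So the parse is zif.vukf.
The first /f/ is in the coda of syllable 1 (/zif/).

1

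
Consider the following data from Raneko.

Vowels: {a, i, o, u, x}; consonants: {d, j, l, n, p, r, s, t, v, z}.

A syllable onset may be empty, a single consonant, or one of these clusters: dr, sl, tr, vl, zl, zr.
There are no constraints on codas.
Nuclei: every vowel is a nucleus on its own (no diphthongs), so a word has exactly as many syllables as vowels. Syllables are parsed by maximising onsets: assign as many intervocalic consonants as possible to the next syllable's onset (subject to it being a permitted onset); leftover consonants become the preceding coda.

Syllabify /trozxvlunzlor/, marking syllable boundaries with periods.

The vowels are o, x, u, o — 4 nuclei, so 4 syllables.
/o…x/ gap (V1→V2): just /z/ — single C goes to the following onset.
/x…u/ gap (V2→V3): /vl/ — entire cluster is a permitted onset → onset /vl/, coda ∅.
/u…o/ gap (V3→V4): /nzl/; trying suffixes from longest down, /zl/ is the first permitted one, so coda /n/ | onset /zl/.

tro.zx.vlun.zlor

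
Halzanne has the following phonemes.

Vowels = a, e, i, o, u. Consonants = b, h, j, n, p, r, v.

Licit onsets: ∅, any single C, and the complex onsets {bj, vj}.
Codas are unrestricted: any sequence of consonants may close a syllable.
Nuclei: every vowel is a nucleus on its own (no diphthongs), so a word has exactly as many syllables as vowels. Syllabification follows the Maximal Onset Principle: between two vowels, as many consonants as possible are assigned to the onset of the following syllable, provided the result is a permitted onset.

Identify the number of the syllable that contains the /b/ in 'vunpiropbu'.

Vowels present: u, i, o, u; each is a nucleus, giving 4 syllables.
/u…i/ gap (V1→V2): cluster /np/ — the longest permitted-onset suffix is /p/; onset = /p/, preceding coda = /n/.
/i…o/ gap (V2→V3): /r/ is a single consonant, so it becomes the next onset.
/o…u/ gap (V3→V4): cluster /pb/ — the longest permitted-onset suffix is /b/; onset = /b/, preceding coda = /p/.
Syllabification: vun.pi.rop.bu.
The /b/ is in the onset of syllable 4 (/bu/).

4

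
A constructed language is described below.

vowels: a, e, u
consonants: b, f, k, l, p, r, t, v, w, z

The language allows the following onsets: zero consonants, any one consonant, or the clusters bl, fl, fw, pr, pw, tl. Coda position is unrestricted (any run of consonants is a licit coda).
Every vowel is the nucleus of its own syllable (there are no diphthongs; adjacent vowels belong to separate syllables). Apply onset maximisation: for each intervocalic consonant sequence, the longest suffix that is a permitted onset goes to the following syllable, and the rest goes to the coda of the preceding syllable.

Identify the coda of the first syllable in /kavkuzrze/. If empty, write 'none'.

The vowels are a, u, e — 3 nuclei, so 3 syllables.
V1 /a/ – V2 /u/: /vk/ — longest licit onset from the right is /k/, leaving /v/ as coda.
V2 /u/ – V3 /e/: cluster /zrz/ — the longest permitted-onset suffix is /z/; onset = /z/, preceding coda = /zr/.
Putting it together: kav.kuzr.ze.
Syllable 1 is /kav/: onset /k/, nucleus /a/, coda /v/.

v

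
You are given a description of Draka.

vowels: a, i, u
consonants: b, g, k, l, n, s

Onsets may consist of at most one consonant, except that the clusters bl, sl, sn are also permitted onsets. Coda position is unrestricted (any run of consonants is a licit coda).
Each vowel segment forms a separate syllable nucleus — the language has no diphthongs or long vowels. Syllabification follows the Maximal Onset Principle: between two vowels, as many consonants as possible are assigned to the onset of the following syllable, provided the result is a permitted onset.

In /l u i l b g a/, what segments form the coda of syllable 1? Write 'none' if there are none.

none

Nuclei (vowels): u, i, a → 3 syllables.
σ1/σ2 boundary: hiatus — the boundary sits between the two vowels.
σ2/σ3 boundary: /lbg/; trying suffixes from longest down, /g/ is the first permitted one, so coda /lb/ | onset /g/.
So the parse is lu.ilb.ga.
Syllable 1 is /lu/: onset /l/, nucleus /u/, coda ∅.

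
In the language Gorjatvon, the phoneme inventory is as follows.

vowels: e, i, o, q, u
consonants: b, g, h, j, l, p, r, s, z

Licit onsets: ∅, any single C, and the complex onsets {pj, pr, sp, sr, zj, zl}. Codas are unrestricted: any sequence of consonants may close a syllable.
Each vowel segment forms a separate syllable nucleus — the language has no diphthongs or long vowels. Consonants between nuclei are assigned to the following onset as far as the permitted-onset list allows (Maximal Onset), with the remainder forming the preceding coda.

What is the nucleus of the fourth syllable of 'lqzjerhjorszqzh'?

q

The vowels are q, e, o, q — 4 nuclei, so 4 syllables.
The fourth nucleus (vowel 4 from the left) is /q/.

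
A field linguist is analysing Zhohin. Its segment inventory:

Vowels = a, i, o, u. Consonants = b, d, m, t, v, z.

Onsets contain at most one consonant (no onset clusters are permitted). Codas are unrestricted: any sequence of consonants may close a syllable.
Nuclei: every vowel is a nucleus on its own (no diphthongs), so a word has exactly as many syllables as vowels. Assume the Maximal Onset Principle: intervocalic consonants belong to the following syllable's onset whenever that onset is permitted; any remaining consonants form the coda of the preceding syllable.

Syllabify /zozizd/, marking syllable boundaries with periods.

The vowels are o, i — 2 nuclei, so 2 syllables.
σ1/σ2 boundary: /z/ → onset of the next syllable (single consonants are always licit onsets).

zo.zizd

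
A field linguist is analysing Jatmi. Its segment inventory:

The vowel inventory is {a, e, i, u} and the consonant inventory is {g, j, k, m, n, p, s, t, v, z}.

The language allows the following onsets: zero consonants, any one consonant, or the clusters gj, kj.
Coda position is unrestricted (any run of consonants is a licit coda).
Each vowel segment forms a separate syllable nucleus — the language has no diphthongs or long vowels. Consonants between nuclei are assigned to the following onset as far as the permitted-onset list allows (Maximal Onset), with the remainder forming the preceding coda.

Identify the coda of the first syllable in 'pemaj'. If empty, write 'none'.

Vowels present: e, a; each is a nucleus, giving 2 syllables.
/e…a/ gap (V1→V2): /m/ → onset of the next syllable (single consonants are always licit onsets).
Result: pe.maj.
Syllable 1 is /pe/: onset /p/, nucleus /e/, coda ∅.

none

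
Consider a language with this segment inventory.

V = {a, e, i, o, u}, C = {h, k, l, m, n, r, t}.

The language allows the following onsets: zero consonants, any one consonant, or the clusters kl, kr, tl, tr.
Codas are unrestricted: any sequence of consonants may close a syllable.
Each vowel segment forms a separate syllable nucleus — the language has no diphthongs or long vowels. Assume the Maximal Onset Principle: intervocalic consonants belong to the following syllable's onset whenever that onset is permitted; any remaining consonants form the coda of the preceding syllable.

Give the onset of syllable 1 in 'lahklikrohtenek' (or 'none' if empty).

Nuclei (vowels): a, i, o, e, e → 5 syllables.
/a…i/ gap (V1→V2): /hkl/ splits as /h/ + /kl/ (/kl/ is the longest suffix that is a licit onset).
/i…o/ gap (V2→V3): /kr/ — entire cluster is a permitted onset → onset /kr/, coda ∅.
/o…e/ gap (V3→V4): /ht/; trying suffixes from longest down, /t/ is the first permitted one, so coda /h/ | onset /t/.
/e…e/ gap (V4→V5): /n/ → onset of the next syllable (single consonants are always licit onsets).
Putting it together: lah.kli.kroh.te.nek.
Syllable 1 is /lah/: onset /l/, nucleus /a/, coda /h/.

l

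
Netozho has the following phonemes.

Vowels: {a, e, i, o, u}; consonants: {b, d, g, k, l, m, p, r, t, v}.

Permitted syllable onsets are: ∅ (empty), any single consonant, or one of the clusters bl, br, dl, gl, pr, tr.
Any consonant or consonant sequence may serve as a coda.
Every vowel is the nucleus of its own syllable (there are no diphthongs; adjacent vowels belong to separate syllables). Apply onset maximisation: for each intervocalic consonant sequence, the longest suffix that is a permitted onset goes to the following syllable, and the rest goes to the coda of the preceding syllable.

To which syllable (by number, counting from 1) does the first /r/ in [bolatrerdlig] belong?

3

Nuclei (vowels): o, a, e, i → 4 syllables.
V1 /o/ – V2 /a/: /l/ is a single consonant, so it becomes the next onset.
V2 /a/ – V3 /e/: /tr/ is a licit onset in full, so it all attaches to the next syllable.
V3 /e/ – V4 /i/: cluster /rdl/ — the longest permitted-onset suffix is /dl/; onset = /dl/, preceding coda = /r/.
Syllabification: bo.la.trer.dlig.
The first /r/ is in the onset of syllable 3 (/trer/).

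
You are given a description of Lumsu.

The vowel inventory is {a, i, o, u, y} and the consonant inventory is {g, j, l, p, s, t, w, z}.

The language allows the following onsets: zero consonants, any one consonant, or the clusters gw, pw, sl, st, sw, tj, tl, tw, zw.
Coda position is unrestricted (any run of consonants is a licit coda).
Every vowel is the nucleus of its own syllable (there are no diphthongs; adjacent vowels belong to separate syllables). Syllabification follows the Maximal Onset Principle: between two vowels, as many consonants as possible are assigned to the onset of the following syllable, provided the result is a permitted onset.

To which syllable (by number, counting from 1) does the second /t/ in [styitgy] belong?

2

Nuclei (vowels): y, i, y → 3 syllables.
Between /y/ (V1) and /i/ (V2): hiatus — the boundary sits between the two vowels.
Between /i/ (V2) and /y/ (V3): /tg/ — longest licit onset from the right is /g/, leaving /t/ as coda.
Result: sty.it.gy.
The second /t/ is in the coda of syllable 2 (/it/).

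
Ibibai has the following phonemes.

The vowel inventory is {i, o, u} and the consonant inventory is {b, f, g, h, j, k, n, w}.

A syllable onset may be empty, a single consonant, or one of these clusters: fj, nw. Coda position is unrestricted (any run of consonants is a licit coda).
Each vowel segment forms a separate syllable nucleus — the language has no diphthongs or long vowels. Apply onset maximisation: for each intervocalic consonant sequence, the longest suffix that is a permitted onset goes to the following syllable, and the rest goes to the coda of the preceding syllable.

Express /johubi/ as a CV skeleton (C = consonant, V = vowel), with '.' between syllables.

Nuclei (vowels): o, u, i → 3 syllables.
V1 /o/ – V2 /u/: /h/ → onset of the next syllable (single consonants are always licit onsets).
V2 /u/ – V3 /i/: /b/ is a single consonant, so it becomes the next onset.
So the parse is jo.hu.bi.
Mapping each syllable to C/V: /jo/ → CV, /hu/ → CV, /bi/ → CV.

CV.CV.CV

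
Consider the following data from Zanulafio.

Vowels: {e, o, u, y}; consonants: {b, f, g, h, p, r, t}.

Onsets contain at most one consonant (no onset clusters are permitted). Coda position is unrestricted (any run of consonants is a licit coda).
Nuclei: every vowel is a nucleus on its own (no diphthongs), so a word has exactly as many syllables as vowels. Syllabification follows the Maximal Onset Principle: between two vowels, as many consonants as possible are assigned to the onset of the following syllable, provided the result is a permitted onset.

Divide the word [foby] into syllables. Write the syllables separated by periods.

fo.by

Nuclei (vowels): o, y → 2 syllables.
/o…y/ gap (V1→V2): just /b/ — single C goes to the following onset.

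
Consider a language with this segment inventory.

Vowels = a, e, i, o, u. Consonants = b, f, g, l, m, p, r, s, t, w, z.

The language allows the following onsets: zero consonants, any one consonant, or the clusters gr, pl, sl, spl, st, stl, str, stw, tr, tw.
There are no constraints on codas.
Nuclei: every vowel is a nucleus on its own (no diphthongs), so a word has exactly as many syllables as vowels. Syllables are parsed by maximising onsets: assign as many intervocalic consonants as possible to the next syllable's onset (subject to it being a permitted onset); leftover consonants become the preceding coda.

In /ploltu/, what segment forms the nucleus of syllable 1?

o

Nuclei (vowels): o, u → 2 syllables.
The first nucleus (vowel 1 from the left) is /o/.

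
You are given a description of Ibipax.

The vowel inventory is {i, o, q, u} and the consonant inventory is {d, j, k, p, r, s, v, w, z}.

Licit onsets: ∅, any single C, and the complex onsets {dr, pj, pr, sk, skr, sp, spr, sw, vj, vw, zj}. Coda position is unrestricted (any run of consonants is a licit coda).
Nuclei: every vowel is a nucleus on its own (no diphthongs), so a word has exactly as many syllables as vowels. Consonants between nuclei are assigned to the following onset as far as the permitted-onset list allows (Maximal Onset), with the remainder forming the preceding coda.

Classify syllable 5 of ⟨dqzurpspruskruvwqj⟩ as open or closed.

Nuclei (vowels): q, u, u, u, q → 5 syllables.
σ1/σ2 boundary: /z/ is a single consonant, so it becomes the next onset.
σ2/σ3 boundary: /rpspr/; trying suffixes from longest down, /spr/ is the first permitted one, so coda /rp/ | onset /spr/.
σ3/σ4 boundary: /skr/ is a licit onset in full, so it all attaches to the next syllable.
σ4/σ5 boundary: cluster /vw/ — /vw/ is itself a permitted onset, so the whole cluster goes right; preceding coda = ∅.
Syllabification: dq.zurp.spru.skru.vwqj.
Syllable 5 is /vwqj/ with coda /j/, so it is closed.

closed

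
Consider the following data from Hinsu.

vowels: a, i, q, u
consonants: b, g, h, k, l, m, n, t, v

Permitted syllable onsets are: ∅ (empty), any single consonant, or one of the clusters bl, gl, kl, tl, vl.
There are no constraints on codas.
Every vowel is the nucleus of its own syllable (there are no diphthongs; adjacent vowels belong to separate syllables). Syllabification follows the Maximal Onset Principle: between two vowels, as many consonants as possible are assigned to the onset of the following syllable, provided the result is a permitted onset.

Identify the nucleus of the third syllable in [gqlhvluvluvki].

Vowels present: q, u, u, i; each is a nucleus, giving 4 syllables.
The third nucleus (vowel 3 from the left) is /u/.

u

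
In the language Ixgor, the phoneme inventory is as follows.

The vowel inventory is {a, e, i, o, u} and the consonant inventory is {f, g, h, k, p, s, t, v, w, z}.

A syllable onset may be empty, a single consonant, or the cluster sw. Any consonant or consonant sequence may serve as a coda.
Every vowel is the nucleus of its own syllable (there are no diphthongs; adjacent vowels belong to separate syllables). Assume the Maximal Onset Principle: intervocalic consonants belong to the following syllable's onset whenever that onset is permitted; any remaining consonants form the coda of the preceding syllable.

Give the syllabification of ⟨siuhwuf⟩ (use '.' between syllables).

The vowels are i, u, u — 3 nuclei, so 3 syllables.
/i…u/ gap (V1→V2): no consonants, so the boundary falls immediately after /i/.
/u…u/ gap (V2→V3): /hw/ splits as /h/ + /w/ (/w/ is the longest suffix that is a licit onset).

si.uh.wuf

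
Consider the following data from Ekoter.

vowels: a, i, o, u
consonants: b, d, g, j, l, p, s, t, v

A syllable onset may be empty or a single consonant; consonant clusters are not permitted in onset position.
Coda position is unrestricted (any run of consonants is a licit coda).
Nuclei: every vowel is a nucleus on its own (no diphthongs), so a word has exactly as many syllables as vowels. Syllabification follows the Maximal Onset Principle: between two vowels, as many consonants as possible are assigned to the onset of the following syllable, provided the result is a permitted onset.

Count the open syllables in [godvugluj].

Nuclei (vowels): o, u, u → 3 syllables.
σ1/σ2 boundary: /dv/ splits as /d/ + /v/ (/v/ is the longest suffix that is a licit onset).
σ2/σ3 boundary: /gl/; trying suffixes from longest down, /l/ is the first permitted one, so coda /g/ | onset /l/.
Putting it together: god.vug.luj.
Classifying each syllable: /god/ (closed), /vug/ (closed), /luj/ (closed).
Open syllables: 0.

0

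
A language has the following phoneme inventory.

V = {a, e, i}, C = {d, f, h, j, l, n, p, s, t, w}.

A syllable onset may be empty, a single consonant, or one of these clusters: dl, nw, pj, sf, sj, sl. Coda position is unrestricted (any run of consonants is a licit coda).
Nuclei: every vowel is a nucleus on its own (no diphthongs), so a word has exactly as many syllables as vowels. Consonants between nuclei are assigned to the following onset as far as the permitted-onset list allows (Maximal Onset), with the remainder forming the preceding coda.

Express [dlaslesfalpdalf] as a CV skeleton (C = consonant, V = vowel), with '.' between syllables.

Nuclei (vowels): a, e, a, a → 4 syllables.
σ1/σ2 boundary: /sl/ — entire cluster is a permitted onset → onset /sl/, coda ∅.
σ2/σ3 boundary: /sf/ — entire cluster is a permitted onset → onset /sf/, coda ∅.
σ3/σ4 boundary: /lpd/ splits as /lp/ + /d/ (/d/ is the longest suffix that is a licit onset).
Result: dla.sle.sfalp.dalf.
Mapping each syllable to C/V: /dla/ → CCV, /sle/ → CCV, /sfalp/ → CCVCC, /dalf/ → CVCC.

CCV.CCV.CCVCC.CVCC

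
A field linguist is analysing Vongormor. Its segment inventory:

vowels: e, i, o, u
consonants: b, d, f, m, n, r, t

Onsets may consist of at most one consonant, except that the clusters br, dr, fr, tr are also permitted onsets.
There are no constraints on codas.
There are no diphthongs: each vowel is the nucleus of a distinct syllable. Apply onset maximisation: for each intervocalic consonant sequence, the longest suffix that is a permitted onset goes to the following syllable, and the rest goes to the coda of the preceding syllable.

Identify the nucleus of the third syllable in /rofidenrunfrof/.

Nuclei (vowels): o, i, e, u, o → 5 syllables.
The third nucleus (vowel 3 from the left) is /e/.

e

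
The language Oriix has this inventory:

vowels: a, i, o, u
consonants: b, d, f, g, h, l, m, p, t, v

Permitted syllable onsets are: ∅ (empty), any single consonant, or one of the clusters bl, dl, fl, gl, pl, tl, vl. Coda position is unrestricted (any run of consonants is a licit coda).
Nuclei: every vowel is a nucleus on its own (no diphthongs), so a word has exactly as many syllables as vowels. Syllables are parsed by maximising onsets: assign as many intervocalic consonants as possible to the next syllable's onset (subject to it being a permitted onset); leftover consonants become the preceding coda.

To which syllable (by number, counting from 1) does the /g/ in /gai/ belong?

1

Vowels present: a, i; each is a nucleus, giving 2 syllables.
σ1/σ2 boundary: no consonants, so the boundary falls immediately after /a/.
So the parse is ga.i.
The /g/ is in the onset of syllable 1 (/ga/).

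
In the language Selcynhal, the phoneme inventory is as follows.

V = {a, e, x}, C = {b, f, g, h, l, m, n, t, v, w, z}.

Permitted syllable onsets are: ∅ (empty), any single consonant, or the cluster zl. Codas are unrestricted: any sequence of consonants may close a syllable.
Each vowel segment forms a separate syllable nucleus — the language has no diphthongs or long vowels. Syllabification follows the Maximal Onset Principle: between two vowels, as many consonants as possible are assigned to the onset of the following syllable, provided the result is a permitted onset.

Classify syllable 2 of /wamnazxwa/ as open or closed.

Vowels present: a, a, x, a; each is a nucleus, giving 4 syllables.
/a…a/ gap (V1→V2): /mn/ — longest licit onset from the right is /n/, leaving /m/ as coda.
/a…x/ gap (V2→V3): /z/ → onset of the next syllable (single consonants are always licit onsets).
/x…a/ gap (V3→V4): just /w/ — single C goes to the following onset.
Putting it together: wam.na.zx.wa.
Syllable 2 is /na/; it ends in its nucleus with no coda, so it is open.

open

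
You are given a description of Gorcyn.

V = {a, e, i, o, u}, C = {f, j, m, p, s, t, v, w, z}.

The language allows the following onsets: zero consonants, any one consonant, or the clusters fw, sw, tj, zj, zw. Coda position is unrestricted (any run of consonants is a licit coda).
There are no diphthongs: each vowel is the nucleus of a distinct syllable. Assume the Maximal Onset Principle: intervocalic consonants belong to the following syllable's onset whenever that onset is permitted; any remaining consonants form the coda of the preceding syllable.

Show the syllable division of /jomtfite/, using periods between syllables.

jomt.fi.te

Nuclei (vowels): o, i, e → 3 syllables.
Between /o/ (V1) and /i/ (V2): /mtf/ — longest licit onset from the right is /f/, leaving /mt/ as coda.
Between /i/ (V2) and /e/ (V3): /t/ is a single consonant, so it becomes the next onset.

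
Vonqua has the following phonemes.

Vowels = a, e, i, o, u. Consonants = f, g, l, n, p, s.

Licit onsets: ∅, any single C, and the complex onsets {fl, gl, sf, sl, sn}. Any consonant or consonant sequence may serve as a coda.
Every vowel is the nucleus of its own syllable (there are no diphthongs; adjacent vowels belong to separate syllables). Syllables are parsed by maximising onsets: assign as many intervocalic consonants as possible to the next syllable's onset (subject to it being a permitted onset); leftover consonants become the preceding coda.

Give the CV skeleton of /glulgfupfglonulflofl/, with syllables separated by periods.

CCVCC.CVCC.CCV.CVC.CCVCC

The vowels are u, u, o, u, o — 5 nuclei, so 5 syllables.
/u…u/ gap (V1→V2): /lgf/ splits as /lg/ + /f/ (/f/ is the longest suffix that is a licit onset).
/u…o/ gap (V2→V3): /pfgl/ splits as /pf/ + /gl/ (/gl/ is the longest suffix that is a licit onset).
/o…u/ gap (V3→V4): just /n/ — single C goes to the following onset.
/u…o/ gap (V4→V5): /lfl/ — longest licit onset from the right is /fl/, leaving /l/ as coda.
So the parse is glulg.fupf.glo.nul.flofl.
Mapping each syllable to C/V: /glulg/ → CCVCC, /fupf/ → CVCC, /glo/ → CCV, /nul/ → CVC, /flofl/ → CCVCC.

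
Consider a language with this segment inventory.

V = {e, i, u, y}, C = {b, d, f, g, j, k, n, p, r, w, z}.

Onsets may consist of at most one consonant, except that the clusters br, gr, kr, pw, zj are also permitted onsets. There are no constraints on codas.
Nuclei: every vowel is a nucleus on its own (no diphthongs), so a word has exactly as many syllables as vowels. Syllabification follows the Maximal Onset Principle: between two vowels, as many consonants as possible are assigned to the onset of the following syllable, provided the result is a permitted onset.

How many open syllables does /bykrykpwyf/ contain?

Nuclei (vowels): y, y, y → 3 syllables.
σ1/σ2 boundary: /kr/ — entire cluster is a permitted onset → onset /kr/, coda ∅.
σ2/σ3 boundary: cluster /kpw/ — the longest permitted-onset suffix is /pw/; onset = /pw/, preceding coda = /k/.
Syllabification: by.kryk.pwyf.
Classifying each syllable: /by/ (open), /kryk/ (closed), /pwyf/ (closed).
Open syllables: 1.

1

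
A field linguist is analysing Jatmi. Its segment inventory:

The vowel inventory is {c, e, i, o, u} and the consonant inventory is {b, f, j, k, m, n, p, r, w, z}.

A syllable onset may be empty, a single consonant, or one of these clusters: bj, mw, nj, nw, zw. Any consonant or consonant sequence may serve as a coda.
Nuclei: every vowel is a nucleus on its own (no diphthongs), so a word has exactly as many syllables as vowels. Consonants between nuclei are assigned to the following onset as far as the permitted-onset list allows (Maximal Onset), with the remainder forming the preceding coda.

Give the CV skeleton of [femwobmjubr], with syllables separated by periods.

Vowels present: e, o, u; each is a nucleus, giving 3 syllables.
V1 /e/ – V2 /o/: /mw/ — entire cluster is a permitted onset → onset /mw/, coda ∅.
V2 /o/ – V3 /u/: cluster /bmj/ — the longest permitted-onset suffix is /j/; onset = /j/, preceding coda = /bm/.
So the parse is fe.mwobm.jubr.
Mapping each syllable to C/V: /fe/ → CV, /mwobm/ → CCVCC, /jubr/ → CVCC.

CV.CCVCC.CVCC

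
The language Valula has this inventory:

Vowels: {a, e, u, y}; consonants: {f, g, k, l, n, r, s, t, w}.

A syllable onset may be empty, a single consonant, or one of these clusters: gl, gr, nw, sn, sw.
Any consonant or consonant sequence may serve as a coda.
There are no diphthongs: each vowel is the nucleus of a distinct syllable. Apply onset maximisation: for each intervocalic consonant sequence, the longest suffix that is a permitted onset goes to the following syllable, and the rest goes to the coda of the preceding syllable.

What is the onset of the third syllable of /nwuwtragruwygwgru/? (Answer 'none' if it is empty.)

Vowels present: u, a, u, y, u; each is a nucleus, giving 5 syllables.
V1 /u/ – V2 /a/: /wtr/ splits as /wt/ + /r/ (/r/ is the longest suffix that is a licit onset).
V2 /a/ – V3 /u/: cluster /gr/ — /gr/ is itself a permitted onset, so the whole cluster goes right; preceding coda = ∅.
V3 /u/ – V4 /y/: /w/ is a single consonant, so it becomes the next onset.
V4 /y/ – V5 /u/: /gwgr/; trying suffixes from longest down, /gr/ is the first permitted one, so coda /gw/ | onset /gr/.
Putting it together: nwuwt.ra.gru.wygw.gru.
Syllable 3 is /gru/: onset /gr/, nucleus /u/, coda ∅.

gr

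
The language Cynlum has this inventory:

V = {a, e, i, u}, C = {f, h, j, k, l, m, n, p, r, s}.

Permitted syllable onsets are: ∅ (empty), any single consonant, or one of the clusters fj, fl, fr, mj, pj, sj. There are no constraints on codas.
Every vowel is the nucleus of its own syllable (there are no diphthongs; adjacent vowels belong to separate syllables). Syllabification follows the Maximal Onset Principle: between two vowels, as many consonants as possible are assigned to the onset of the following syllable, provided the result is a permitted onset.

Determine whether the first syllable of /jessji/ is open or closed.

The vowels are e, i — 2 nuclei, so 2 syllables.
/e…i/ gap (V1→V2): /ssj/ — longest licit onset from the right is /sj/, leaving /s/ as coda.
Syllabification: jes.sji.
Syllable 1 is /jes/ with coda /s/, so it is closed.

closed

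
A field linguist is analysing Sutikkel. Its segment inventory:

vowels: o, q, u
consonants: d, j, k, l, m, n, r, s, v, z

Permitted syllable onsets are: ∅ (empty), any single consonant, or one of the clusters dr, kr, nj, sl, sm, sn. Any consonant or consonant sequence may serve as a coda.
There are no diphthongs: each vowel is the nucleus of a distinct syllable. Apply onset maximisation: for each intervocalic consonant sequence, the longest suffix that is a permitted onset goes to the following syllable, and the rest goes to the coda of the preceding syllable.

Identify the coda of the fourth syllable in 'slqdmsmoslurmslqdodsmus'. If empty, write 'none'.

The vowels are q, o, u, q, o, u — 6 nuclei, so 6 syllables.
Between /q/ (V1) and /o/ (V2): /dmsm/ — longest licit onset from the right is /sm/, leaving /dm/ as coda.
Between /o/ (V2) and /u/ (V3): /sl/ — entire cluster is a permitted onset → onset /sl/, coda ∅.
Between /u/ (V3) and /q/ (V4): /rmsl/ splits as /rm/ + /sl/ (/sl/ is the longest suffix that is a licit onset).
Between /q/ (V4) and /o/ (V5): just /d/ — single C goes to the following onset.
Between /o/ (V5) and /u/ (V6): cluster /dsm/ — the longest permitted-onset suffix is /sm/; onset = /sm/, preceding coda = /d/.
Putting it together: slqdm.smo.slurm.slq.dod.smus.
Syllable 4 is /slq/: onset /sl/, nucleus /q/, coda ∅.

none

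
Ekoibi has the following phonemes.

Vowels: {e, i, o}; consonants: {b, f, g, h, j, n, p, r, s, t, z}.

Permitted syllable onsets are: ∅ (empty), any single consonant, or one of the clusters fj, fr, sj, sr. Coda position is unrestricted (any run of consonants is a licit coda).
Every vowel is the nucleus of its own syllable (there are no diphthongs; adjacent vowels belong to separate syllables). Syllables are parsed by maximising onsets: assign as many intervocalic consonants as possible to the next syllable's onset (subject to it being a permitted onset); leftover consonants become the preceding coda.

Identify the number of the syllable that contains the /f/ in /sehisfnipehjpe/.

Vowels present: e, i, i, e, e; each is a nucleus, giving 5 syllables.
Between /e/ (V1) and /i/ (V2): just /h/ — single C goes to the following onset.
Between /i/ (V2) and /i/ (V3): /sfn/ splits as /sf/ + /n/ (/n/ is the longest suffix that is a licit onset).
Between /i/ (V3) and /e/ (V4): just /p/ — single C goes to the following onset.
Between /e/ (V4) and /e/ (V5): /hjp/ — longest licit onset from the right is /p/, leaving /hj/ as coda.
Syllabification: se.hisf.ni.pehj.pe.
The /f/ is in the coda of syllable 2 (/hisf/).

2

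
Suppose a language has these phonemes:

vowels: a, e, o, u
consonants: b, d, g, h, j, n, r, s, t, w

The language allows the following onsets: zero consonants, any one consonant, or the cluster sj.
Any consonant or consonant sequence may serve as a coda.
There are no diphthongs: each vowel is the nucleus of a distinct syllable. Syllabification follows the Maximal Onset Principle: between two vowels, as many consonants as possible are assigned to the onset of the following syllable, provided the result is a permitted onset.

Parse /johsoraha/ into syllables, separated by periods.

joh.so.ra.ha

Nuclei (vowels): o, o, a, a → 4 syllables.
Between /o/ (V1) and /o/ (V2): /hs/; trying suffixes from longest down, /s/ is the first permitted one, so coda /h/ | onset /s/.
Between /o/ (V2) and /a/ (V3): just /r/ — single C goes to the following onset.
Between /a/ (V3) and /a/ (V4): /h/ → onset of the next syllable (single consonants are always licit onsets).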